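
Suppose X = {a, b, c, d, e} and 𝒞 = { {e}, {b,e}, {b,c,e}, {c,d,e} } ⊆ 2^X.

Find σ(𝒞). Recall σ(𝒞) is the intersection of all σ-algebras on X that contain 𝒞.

Start: 𝒞 ∪ {∅, X} = { {}, {e}, {b,e}, {b,c,e}, {c,d,e}, X }.
Step 1 (5 new):
  {a,b}  = complement {c,d,e}
  {a,d}  = complement {b,c,e}
  {a,c,d}  = complement {b,e}
  {a,b,c,d}  = complement {e}
  {b,c,d,e}  = {b,e} ∪ {c,d,e}
Step 2: +7 →
  {a}  = complement {b,c,d,e}
  {a,b,d}  = {a,b} ∪ {a,d}
  {a,b,e}  = {b,e} ∪ {a,b}
  {a,d,e}  = {e} ∪ {a,d}
  {a,b,c,e}  = {a,b} ∪ {b,c,e}
  {a,b,d,e}  = {b,e} ∪ {a,d}
  {a,c,d,e}  = {c,d,e} ∪ {a,c,d}
Step 3 (7 new):
  {b}  = complement {a,c,d,e}
  {c}  = complement {a,b,d,e}
  {d}  = complement {a,b,c,e}
  {a,e}  = {e} ∪ {a}
  {b,c}  = complement {a,d,e}
  {c,d}  = complement {a,b,e}
  {c,e}  = complement {a,b,d}
Step 4 (7 new):
  {a,c}  = {c} ∪ {a}
  {b,d}  = {b} ∪ {d}
  {d,e}  = {e} ∪ {d}
  {a,b,c}  = {a,b} ∪ {c}
  {a,c,e}  = {c} ∪ {a,e}
  {b,c,d}  = complement {a,e}
  {b,d,e}  = {b,e} ∪ {d}
Step 5: no new sets; the family is a σ-algebra.

σ(𝒞) = { {}, {a}, {b}, {c}, {d}, {e}, {a,b}, {a,c}, {a,d}, {a,e}, {b,c}, {b,d}, {b,e}, {c,d}, {c,e}, {d,e}, {a,b,c}, {a,b,d}, {a,b,e}, {a,c,d}, {a,c,e}, {a,d,e}, {b,c,d}, {b,c,e}, {b,d,e}, {c,d,e}, {a,b,c,d}, {a,b,c,e}, {a,b,d,e}, {a,c,d,e}, {b,c,d,e}, X }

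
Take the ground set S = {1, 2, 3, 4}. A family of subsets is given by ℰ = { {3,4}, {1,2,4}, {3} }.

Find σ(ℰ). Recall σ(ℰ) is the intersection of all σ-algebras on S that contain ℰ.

Begin from { {}, {3}, {3,4}, {1,2,4}, S } (that is, ℰ plus ∅ and S).
Step 1 (1 new):
  {1,2}  = ᶜ of {3,4}
  [6 total]
Step 2 (1 new):
  {1,2,3}  = {3} ∪ {1,2}
  [7 total]
Step 3: +1 →
  {4}  = ᶜ of {1,2,3}
  [8 total]
Step 4: already closed under ᶜ and ∪.

|σ(ℰ)| = 8.  σ(ℰ) = { {}, {3}, {4}, {1,2}, {3,4}, {1,2,3}, {1,2,4}, S }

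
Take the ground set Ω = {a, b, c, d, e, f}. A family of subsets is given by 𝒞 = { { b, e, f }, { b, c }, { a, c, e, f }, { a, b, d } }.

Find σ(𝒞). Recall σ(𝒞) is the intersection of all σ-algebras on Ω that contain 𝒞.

Seed the family with 𝒞 together with ∅ and Ω: { ∅, { b, c }, { a, b, d }, { b, e, f }, { a, c, e, f }, Ω }.
Step 1: +8 →
  { b, d }  = ᶜ of { a, c, e, f }
  { a, c, d }  = ᶜ of { b, e, f }
  { c, e, f }  = ᶜ of { a, b, d }
  { a, b, c, d }  = { b, c } ∪ { a, b, d }
  { a, d, e, f }  = ᶜ of { b, c }
  { b, c, e, f }  = { b, c } ∪ { b, e, f }
  { a, b, c, e, f }  = { a, c, e, f } ∪ { b, c }
  { a, b, d, e, f }  = { b, e, f } ∪ { a, b, d }
  (now 14)
Step 2 adds 8:
  { c }  = ᶜ of { a, b, d, e, f }
  { d }  = ᶜ of { a, b, c, e, f }
  { a, d }  = ᶜ of { b, c, e, f }
  { e, f }  = ᶜ of { a, b, c, d }
  { b, c, d }  = { b, c } ∪ { b, d }
  { b, d, e, f }  = { b, e, f } ∪ { b, d }
  { a, c, d, e, f }  = { a, c, e, f } ∪ { a, d, e, f }
  { b, c, d, e, f }  = { c, e, f } ∪ { b, d }
  (now 22)
Step 3 (7 new):
  { a }  = ᶜ of { b, c, d, e, f }
  { b }  = ᶜ of { a, c, d, e, f }
  { a, c }  = ᶜ of { b, d, e, f }
  { c, d }  = { c } ∪ { d }
  { a, e, f }  = ᶜ of { b, c, d }
  { d, e, f }  = { e, f } ∪ { d }
  { c, d, e, f }  = { c, e, f } ∪ { d }
  (now 29)
Step 4 adds 3:
  { a, b }  = ᶜ of { c, d, e, f }
  { a, b, c }  = ᶜ of { d, e, f }
  { a, b, e, f }  = ᶜ of { c, d }
  (now 32)
Step 5: stable.

|σ(𝒞)| = 32.  σ(𝒞) = { ∅, { a }, { b }, { c }, { d }, { a, b }, { a, c }, { a, d }, { b, c }, { b, d }, { c, d }, { e, f }, { a, b, c }, { a, b, d }, { a, c, d }, { a, e, f }, { b, c, d }, { b, e, f }, { c, e, f }, { d, e, f }, { a, b, c, d }, { a, b, e, f }, { a, c, e, f }, { a, d, e, f }, { b, c, e, f }, { b, d, e, f }, { c, d, e, f }, { a, b, c, e, f }, { a, b, d, e, f }, { a, c, d, e, f }, { b, c, d, e, f }, Ω }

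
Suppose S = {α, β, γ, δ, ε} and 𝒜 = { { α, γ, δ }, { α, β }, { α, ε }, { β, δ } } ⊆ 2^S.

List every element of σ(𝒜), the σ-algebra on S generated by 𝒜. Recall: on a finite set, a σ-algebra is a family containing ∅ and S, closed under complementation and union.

σ(𝒜) = { {}, { α }, { β }, { γ }, { δ }, { ε }, { α, β }, { α, γ }, { α, δ }, { α, ε }, { β, γ }, { β, δ }, { β, ε }, { γ, δ }, { γ, ε }, { δ, ε }, { α, β, γ }, { α, β, δ }, { α, β, ε }, { α, γ, δ }, { α, γ, ε }, { α, δ, ε }, { β, γ, δ }, { β, γ, ε }, { β, δ, ε }, { γ, δ, ε }, { α, β, γ, δ }, { α, β, γ, ε }, { α, β, δ, ε }, { α, γ, δ, ε }, { β, γ, δ, ε }, S }

Derivation:
Initial family (6 sets): { {}, { α, β }, { α, ε }, { β, δ }, { α, γ, δ }, S }.
Pass 1: 9 new —
  { β, ε }  = complement { α, γ, δ }
  { α, β, δ }  = { α, β } ∪ { β, δ }
  { α, β, ε }  = { α, β } ∪ { α, ε }
  { α, γ, ε }  = complement { β, δ }
  { β, γ, δ }  = complement { α, ε }
  { γ, δ, ε }  = complement { α, β }
  { α, β, γ, δ }  = { α, γ, δ } ∪ { α, β }
  { α, β, δ, ε }  = { α, ε } ∪ { β, δ }
  { α, γ, δ, ε }  = { α, γ, δ } ∪ { α, ε }
  |family| = 15
Pass 2 (8 new):
  { β }  = complement { α, γ, δ, ε }
  { γ }  = complement { α, β, δ, ε }
  { ε }  = complement { α, β, γ, δ }
  { γ, δ }  = complement { α, β, ε }
  { γ, ε }  = complement { α, β, δ }
  { β, δ, ε }  = { β, ε } ∪ { β, δ }
  { α, β, γ, ε }  = { β, ε } ∪ { α, γ, ε }
  { β, γ, δ, ε }  = { β, ε } ∪ { γ, δ, ε }
  |family| = 23
Pass 3: +6 →
  { α }  = complement { β, γ, δ, ε }
  { δ }  = complement { α, β, γ, ε }
  { α, γ }  = complement { β, δ, ε }
  { β, γ }  = { β } ∪ { γ }
  { α, β, γ }  = { α, β } ∪ { γ }
  { β, γ, ε }  = { β, ε } ∪ { γ, ε }
  |family| = 29
Pass 4 adds 3:
  { α, δ }  = complement { β, γ, ε }
  { δ, ε }  = complement { α, β, γ }
  { α, δ, ε }  = complement { β, γ }
  |family| = 32
Pass 5: already closed under ᶜ and ∪.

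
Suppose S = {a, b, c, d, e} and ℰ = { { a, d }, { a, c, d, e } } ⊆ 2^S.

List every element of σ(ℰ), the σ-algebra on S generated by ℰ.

σ(ℰ) (8 sets): { {}, { b }, { a, d }, { c, e }, { a, b, d }, { b, c, e }, { a, c, d, e }, S }

Check:
Seed the family with ℰ together with ∅ and S: { {}, { a, d }, { a, c, d, e }, S }.
Iteration 1. New:
  { b }  = ᶜ of { a, c, d, e }
  { b, c, e }  = ᶜ of { a, d }
  [6 total]
Iteration 2 (1 new):
  { a, b, d }  = { a, d } ∪ { b }
  [7 total]
Iteration 3: 1 new —
  { c, e }  = ᶜ of { a, b, d }
  [8 total]
Iteration 4: closed — nothing new.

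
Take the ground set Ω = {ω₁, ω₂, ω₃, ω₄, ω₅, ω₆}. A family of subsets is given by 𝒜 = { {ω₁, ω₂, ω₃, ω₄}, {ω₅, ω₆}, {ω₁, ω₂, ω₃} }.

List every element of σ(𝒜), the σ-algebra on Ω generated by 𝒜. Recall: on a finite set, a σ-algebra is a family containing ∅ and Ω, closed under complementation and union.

Start: 𝒜 ∪ {∅, Ω} = { {}, {ω₅, ω₆}, {ω₁, ω₂, ω₃}, {ω₁, ω₂, ω₃, ω₄}, Ω }.
Iteration 1. New:
  {ω₄, ω₅, ω₆}  = Ω∖{ω₁, ω₂, ω₃}
  {ω₁, ω₂, ω₃, ω₅, ω₆}  = {ω₁, ω₂, ω₃} ∪ {ω₅, ω₆}
  (now 7)
Iteration 2 adds 1:
  {ω₄}  = Ω∖{ω₁, ω₂, ω₃, ω₅, ω₆}
  (now 8)
Iteration 3: no new sets; the family is a σ-algebra.

|σ(𝒜)| = 8.  σ(𝒜) = { {}, {ω₄}, {ω₅, ω₆}, {ω₁, ω₂, ω₃}, {ω₄, ω₅, ω₆}, {ω₁, ω₂, ω₃, ω₄}, {ω₁, ω₂, ω₃, ω₅, ω₆}, Ω }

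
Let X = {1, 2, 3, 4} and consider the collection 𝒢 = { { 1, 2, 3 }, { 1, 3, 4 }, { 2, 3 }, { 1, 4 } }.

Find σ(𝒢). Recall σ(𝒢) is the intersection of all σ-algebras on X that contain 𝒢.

Take S₀ = 𝒢 ∪ {∅, X} = { {  }, { 1, 4 }, { 2, 3 }, { 1, 2, 3 }, { 1, 3, 4 }, X }.
Round 1 adds 2:
  { 2 }  = X∖{ 1, 3, 4 }
  { 4 }  = X∖{ 1, 2, 3 }
  — 8 sets.
Round 2 adds 3:
  { 2, 4 }  = { 4 } ∪ { 2 }
  { 1, 2, 4 }  = { 2 } ∪ { 1, 4 }
  { 2, 3, 4 }  = { 4 } ∪ { 2, 3 }
  — 11 sets.
Round 3 (3 new):
  { 1 }  = X∖{ 2, 3, 4 }
  { 3 }  = X∖{ 1, 2, 4 }
  { 1, 3 }  = X∖{ 2, 4 }
  — 14 sets.
Round 4: +2 →
  { 1, 2 }  = { 2 } ∪ { 1 }
  { 3, 4 }  = { 3 } ∪ { 4 }
  — 16 sets.
Round 5 adds nothing — fixpoint reached.

σ(𝒢) = { {  }, { 1 }, { 2 }, { 3 }, { 4 }, { 1, 2 }, { 1, 3 }, { 1, 4 }, { 2, 3 }, { 2, 4 }, { 3, 4 }, { 1, 2, 3 }, { 1, 2, 4 }, { 1, 3, 4 }, { 2, 3, 4 }, X }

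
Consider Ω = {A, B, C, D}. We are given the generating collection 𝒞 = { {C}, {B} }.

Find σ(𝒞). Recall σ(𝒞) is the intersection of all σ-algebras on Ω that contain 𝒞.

Seed the family with 𝒞 together with ∅ and Ω: { {}, {B}, {C}, Ω }.
Round 1. New:
  {B,C}  = {C} ∪ {B}
  {A,B,D}  = ᶜ of {C}
  {A,C,D}  = ᶜ of {B}
  |family| = 7
Round 2: 1 new —
  {A,D}  = ᶜ of {B,C}
  |family| = 8
After Round 3 the family is unchanged; done.

|σ(𝒞)| = 8.  σ(𝒞) = { {}, {B}, {C}, {A,D}, {B,C}, {A,B,D}, {A,C,D}, Ω }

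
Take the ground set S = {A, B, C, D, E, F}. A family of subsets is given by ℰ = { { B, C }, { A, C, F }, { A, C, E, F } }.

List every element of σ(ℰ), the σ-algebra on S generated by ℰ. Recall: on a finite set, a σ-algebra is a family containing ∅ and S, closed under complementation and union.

Begin from { {}, { B, C }, { A, C, F }, { A, C, E, F }, S } (that is, ℰ plus ∅ and S).
Iteration 1: +5 →
  { B, D }  = { A, C, E, F }ᶜ
  { B, D, E }  = { A, C, F }ᶜ
  { A, B, C, F }  = { B, C } ∪ { A, C, F }
  { A, D, E, F }  = { B, C }ᶜ
  { A, B, C, E, F }  = { A, C, E, F } ∪ { B, C }
  |family| = 10
Iteration 2 (7 new):
  { D }  = { A, B, C, E, F }ᶜ
  { D, E }  = { A, B, C, F }ᶜ
  { B, C, D }  = { B, C } ∪ { B, D }
  { B, C, D, E }  = { B, C } ∪ { B, D, E }
  { A, B, C, D, F }  = { A, C, F } ∪ { B, D }
  { A, B, D, E, F }  = { A, D, E, F } ∪ { B, D }
  { A, C, D, E, F }  = { A, C, E, F } ∪ { A, D, E, F }
  |family| = 17
Iteration 3 (6 new):
  { B }  = { A, C, D, E, F }ᶜ
  { C }  = { A, B, D, E, F }ᶜ
  { E }  = { A, B, C, D, F }ᶜ
  { A, F }  = { B, C, D, E }ᶜ
  { A, E, F }  = { B, C, D }ᶜ
  { A, C, D, F }  = { A, C, F } ∪ { D }
  |family| = 23
Iteration 4: +9 →
  { B, E }  = { A, C, D, F }ᶜ
  { C, D }  = { C } ∪ { D }
  { C, E }  = { E } ∪ { C }
  { A, B, F }  = { A, F } ∪ { B }
  { A, D, F }  = { A, F } ∪ { D }
  { B, C, E }  = { E } ∪ { B, C }
  { C, D, E }  = { D, E } ∪ { C }
  { A, B, D, F }  = { A, F } ∪ { B, D }
  { A, B, E, F }  = { B } ∪ { A, E, F }
  |family| = 32
Iteration 5: already closed under ᶜ and ∪.

σ(ℰ) = { {}, { B }, { C }, { D }, { E }, { A, F }, { B, C }, { B, D }, { B, E }, { C, D }, { C, E }, { D, E }, { A, B, F }, { A, C, F }, { A, D, F }, { A, E, F }, { B, C, D }, { B, C, E }, { B, D, E }, { C, D, E }, { A, B, C, F }, { A, B, D, F }, { A, B, E, F }, { A, C, D, F }, { A, C, E, F }, { A, D, E, F }, { B, C, D, E }, { A, B, C, D, F }, { A, B, C, E, F }, { A, B, D, E, F }, { A, C, D, E, F }, S }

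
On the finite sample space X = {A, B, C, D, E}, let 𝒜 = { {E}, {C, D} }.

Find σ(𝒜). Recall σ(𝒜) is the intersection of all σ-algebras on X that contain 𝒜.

Begin from { ∅, {E}, {C, D}, X } (that is, 𝒜 plus ∅ and X).
Step 1: 3 new —
  {A, B, E}  = complement {C, D}
  {C, D, E}  = {C, D} ∪ {E}
  {A, B, C, D}  = complement {E}
Step 2: 1 new —
  {A, B}  = complement {C, D, E}
Step 3: already closed under ᶜ and ∪.

σ(𝒜) = { ∅, {E}, {A, B}, {C, D}, {A, B, E}, {C, D, E}, {A, B, C, D}, X }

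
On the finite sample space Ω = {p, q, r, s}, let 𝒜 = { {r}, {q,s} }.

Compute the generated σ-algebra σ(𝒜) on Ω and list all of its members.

Seed the family with 𝒜 together with ∅ and Ω: { {}, {r}, {q,s}, Ω }.
Round 1: +3 →
  {p,r}  = {q,s}ᶜ
  {p,q,s}  = {r}ᶜ
  {q,r,s}  = {r} ∪ {q,s}
  (now 7)
Round 2 adds 1:
  {p}  = {q,r,s}ᶜ
  (now 8)
Round 3 adds nothing — fixpoint reached.

Therefore σ(𝒜) = { {}, {p}, {r}, {p,r}, {q,s}, {p,q,s}, {q,r,s}, Ω } (|σ(𝒜)| = 8).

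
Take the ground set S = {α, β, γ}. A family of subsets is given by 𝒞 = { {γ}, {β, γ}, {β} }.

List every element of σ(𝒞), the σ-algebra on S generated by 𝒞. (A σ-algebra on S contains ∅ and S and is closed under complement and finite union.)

σ(𝒞) (8 sets): { {}, {α}, {β}, {γ}, {α, β}, {α, γ}, {β, γ}, S }

Derivation:
Take S₀ = 𝒞 ∪ {∅, S} = { {}, {β}, {γ}, {β, γ}, S }.
Pass 1: 3 new —
  {α}  = ᶜ of {β, γ}
  {α, β}  = ᶜ of {γ}
  {α, γ}  = ᶜ of {β}
Pass 2 adds nothing — fixpoint reached.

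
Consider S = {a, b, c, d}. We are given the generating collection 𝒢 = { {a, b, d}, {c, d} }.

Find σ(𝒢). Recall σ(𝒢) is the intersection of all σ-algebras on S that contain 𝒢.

Answer: σ(𝒢) = { ∅, {c}, {d}, {a, b}, {c, d}, {a, b, c}, {a, b, d}, S }

Derivation:
Begin from { ∅, {c, d}, {a, b, d}, S } (that is, 𝒢 plus ∅ and S).
Pass 1. New:
  {c}  = ᶜ of {a, b, d}
  {a, b}  = ᶜ of {c, d}
Pass 2 (1 new):
  {a, b, c}  = {c} ∪ {a, b}
Pass 3: 1 new —
  {d}  = ᶜ of {a, b, c}
Pass 4: closed — nothing new.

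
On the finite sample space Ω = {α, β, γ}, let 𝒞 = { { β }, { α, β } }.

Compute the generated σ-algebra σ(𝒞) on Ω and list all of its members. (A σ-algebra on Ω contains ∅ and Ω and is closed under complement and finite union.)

Begin from { {  }, { β }, { α, β }, Ω } (that is, 𝒞 plus ∅ and Ω).
Round 1 (2 new):
  { γ }  = { α, β }ᶜ
  { α, γ }  = { β }ᶜ
  (now 6)
Round 2 adds 1:
  { β, γ }  = { γ } ∪ { β }
  (now 7)
Round 3: 1 new —
  { α }  = { β, γ }ᶜ
  (now 8)
Round 4: closed — nothing new.

|σ(𝒞)| = 8.  σ(𝒞) = { {  }, { α }, { β }, { γ }, { α, β }, { α, γ }, { β, γ }, Ω }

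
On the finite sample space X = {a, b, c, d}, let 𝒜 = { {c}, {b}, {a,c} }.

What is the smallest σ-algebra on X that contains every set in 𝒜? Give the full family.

σ(𝒜) (16 sets): { {}, {a}, {b}, {c}, {d}, {a,b}, {a,c}, {a,d}, {b,c}, {b,d}, {c,d}, {a,b,c}, {a,b,d}, {a,c,d}, {b,c,d}, X }

Derivation:
Begin from { {}, {b}, {c}, {a,c}, X } (that is, 𝒜 plus ∅ and X).
Pass 1: +5 →
  {b,c}  = {c} ∪ {b}
  {b,d}  = ᶜ of {a,c}
  {a,b,c}  = {a,c} ∪ {b}
  {a,b,d}  = ᶜ of {c}
  {a,c,d}  = ᶜ of {b}
Pass 2: +3 →
  {d}  = ᶜ of {a,b,c}
  {a,d}  = ᶜ of {b,c}
  {b,c,d}  = {c} ∪ {b,d}
Pass 3: 2 new —
  {a}  = ᶜ of {b,c,d}
  {c,d}  = {c} ∪ {d}
Pass 4. New:
  {a,b}  = ᶜ of {c,d}
Pass 5: no new sets; the family is a σ-algebra.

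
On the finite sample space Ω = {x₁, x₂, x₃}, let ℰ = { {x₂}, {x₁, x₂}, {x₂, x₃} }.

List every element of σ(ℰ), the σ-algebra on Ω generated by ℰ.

Initial family (5 sets): { {}, {x₂}, {x₁, x₂}, {x₂, x₃}, Ω }.
Step 1: 3 new —
  {x₁}  = complement {x₂, x₃}
  {x₃}  = complement {x₁, x₂}
  {x₁, x₃}  = complement {x₂}
  |family| = 8
Step 2: no new sets; the family is a σ-algebra.

|σ(ℰ)| = 8.  σ(ℰ) = { {}, {x₁}, {x₂}, {x₃}, {x₁, x₂}, {x₁, x₃}, {x₂, x₃}, Ω }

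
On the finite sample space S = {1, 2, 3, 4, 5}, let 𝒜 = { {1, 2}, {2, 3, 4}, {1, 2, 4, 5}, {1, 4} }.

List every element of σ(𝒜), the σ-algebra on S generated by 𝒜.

σ(𝒜) (32 sets): { {}, {1}, {2}, {3}, {4}, {5}, {1, 2}, {1, 3}, {1, 4}, {1, 5}, {2, 3}, {2, 4}, {2, 5}, {3, 4}, {3, 5}, {4, 5}, {1, 2, 3}, {1, 2, 4}, {1, 2, 5}, {1, 3, 4}, {1, 3, 5}, {1, 4, 5}, {2, 3, 4}, {2, 3, 5}, {2, 4, 5}, {3, 4, 5}, {1, 2, 3, 4}, {1, 2, 3, 5}, {1, 2, 4, 5}, {1, 3, 4, 5}, {2, 3, 4, 5}, S }

Trace:
Seed the family with 𝒜 together with ∅ and S: { {}, {1, 2}, {1, 4}, {2, 3, 4}, {1, 2, 4, 5}, S }.
Step 1 (6 new):
  {3}  = complement {1, 2, 4, 5}
  {1, 5}  = complement {2, 3, 4}
  {1, 2, 4}  = {1, 4} ∪ {1, 2}
  {2, 3, 5}  = complement {1, 4}
  {3, 4, 5}  = complement {1, 2}
  {1, 2, 3, 4}  = {2, 3, 4} ∪ {1, 4}
  (now 12)
Step 2 (10 new):
  {5}  = complement {1, 2, 3, 4}
  {3, 5}  = complement {1, 2, 4}
  {1, 2, 3}  = {1, 2} ∪ {3}
  {1, 2, 5}  = {1, 2} ∪ {1, 5}
  {1, 3, 4}  = {3} ∪ {1, 4}
  {1, 3, 5}  = {3} ∪ {1, 5}
  {1, 4, 5}  = {1, 4} ∪ {1, 5}
  {1, 2, 3, 5}  = {1, 2} ∪ {2, 3, 5}
  {1, 3, 4, 5}  = {3, 4, 5} ∪ {1, 4}
  {2, 3, 4, 5}  = {3, 4, 5} ∪ {2, 3, 4}
  (now 22)
Step 3 (8 new):
  {1}  = complement {2, 3, 4, 5}
  {2}  = complement {1, 3, 4, 5}
  {4}  = complement {1, 2, 3, 5}
  {2, 3}  = complement {1, 4, 5}
  {2, 4}  = complement {1, 3, 5}
  {2, 5}  = complement {1, 3, 4}
  {3, 4}  = complement {1, 2, 5}
  {4, 5}  = complement {1, 2, 3}
  (now 30)
Step 4. New:
  {1, 3}  = {3} ∪ {1}
  {2, 4, 5}  = {2, 5} ∪ {4, 5}
  (now 32)
Step 5: stable.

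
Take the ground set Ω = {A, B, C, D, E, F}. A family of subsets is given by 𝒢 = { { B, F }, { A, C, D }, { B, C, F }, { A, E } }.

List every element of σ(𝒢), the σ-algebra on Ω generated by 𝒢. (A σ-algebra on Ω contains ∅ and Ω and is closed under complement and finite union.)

Answer: σ(𝒢) = { {}, { A }, { C }, { D }, { E }, { A, C }, { A, D }, { A, E }, { B, F }, { C, D }, { C, E }, { D, E }, { A, B, F }, { A, C, D }, { A, C, E }, { A, D, E }, { B, C, F }, { B, D, F }, { B, E, F }, { C, D, E }, { A, B, C, F }, { A, B, D, F }, { A, B, E, F }, { A, C, D, E }, { B, C, D, F }, { B, C, E, F }, { B, D, E, F }, { A, B, C, D, F }, { A, B, C, E, F }, { A, B, D, E, F }, { B, C, D, E, F }, Ω }

Derivation:
Begin from { {}, { A, E }, { B, F }, { A, C, D }, { B, C, F }, Ω } (that is, 𝒢 plus ∅ and Ω).
Round 1 (7 new):
  { A, D, E }  = ᶜ of { B, C, F }
  { B, E, F }  = ᶜ of { A, C, D }
  { A, B, E, F }  = { A, E } ∪ { B, F }
  { A, C, D, E }  = ᶜ of { B, F }
  { B, C, D, F }  = ᶜ of { A, E }
  { A, B, C, D, F }  = { A, C, D } ∪ { B, C, F }
  { A, B, C, E, F }  = { A, E } ∪ { B, C, F }
  [13 total]
Round 2: +6 →
  { D }  = ᶜ of { A, B, C, E, F }
  { E }  = ᶜ of { A, B, C, D, F }
  { C, D }  = ᶜ of { A, B, E, F }
  { B, C, E, F }  = { B, C, F } ∪ { B, E, F }
  { A, B, D, E, F }  = { A, D, E } ∪ { B, F }
  { B, C, D, E, F }  = { B, E, F } ∪ { B, C, D, F }
  [19 total]
Round 3 adds 7:
  { A }  = ᶜ of { B, C, D, E, F }
  { C }  = ᶜ of { A, B, D, E, F }
  { A, D }  = ᶜ of { B, C, E, F }
  { D, E }  = { E } ∪ { D }
  { B, D, F }  = { B, F } ∪ { D }
  { C, D, E }  = { C, D } ∪ { E }
  { B, D, E, F }  = { B, E, F } ∪ { D }
  [26 total]
Round 4 (6 new):
  { A, C }  = ᶜ of { B, D, E, F }
  { C, E }  = { E } ∪ { C }
  { A, B, F }  = ᶜ of { C, D, E }
  { A, C, E }  = ᶜ of { B, D, F }
  { A, B, C, F }  = ᶜ of { D, E }
  { A, B, D, F }  = { B, D, F } ∪ { A }
  [32 total]
Round 5: no new sets; the family is a σ-algebra.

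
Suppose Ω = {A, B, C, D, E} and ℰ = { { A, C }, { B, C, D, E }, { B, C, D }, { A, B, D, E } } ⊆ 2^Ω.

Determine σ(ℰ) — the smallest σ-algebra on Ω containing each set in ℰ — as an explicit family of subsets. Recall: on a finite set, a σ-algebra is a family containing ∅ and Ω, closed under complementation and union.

Begin from { ∅, { A, C }, { B, C, D }, { A, B, D, E }, { B, C, D, E }, Ω } (that is, ℰ plus ∅ and Ω).
Iteration 1 adds 5:
  { A }  = complement { B, C, D, E }
  { C }  = complement { A, B, D, E }
  { A, E }  = complement { B, C, D }
  { B, D, E }  = complement { A, C }
  { A, B, C, D }  = { B, C, D } ∪ { A, C }
  (now 11)
Iteration 2: 2 new —
  { E }  = complement { A, B, C, D }
  { A, C, E }  = { C } ∪ { A, E }
  (now 13)
Iteration 3: +2 →
  { B, D }  = complement { A, C, E }
  { C, E }  = { C } ∪ { E }
  (now 15)
Iteration 4: 1 new —
  { A, B, D }  = complement { C, E }
  (now 16)
Iteration 5: no new sets; the family is a σ-algebra.

σ(ℰ) = { ∅, { A }, { C }, { E }, { A, C }, { A, E }, { B, D }, { C, E }, { A, B, D }, { A, C, E }, { B, C, D }, { B, D, E }, { A, B, C, D }, { A, B, D, E }, { B, C, D, E }, Ω }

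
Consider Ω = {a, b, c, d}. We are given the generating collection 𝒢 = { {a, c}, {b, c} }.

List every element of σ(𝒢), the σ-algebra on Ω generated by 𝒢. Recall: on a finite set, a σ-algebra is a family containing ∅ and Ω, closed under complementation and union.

Seed the family with 𝒢 together with ∅ and Ω: { {}, {a, c}, {b, c}, Ω }.
Round 1 adds 3:
  {a, d}  = {b, c}ᶜ
  {b, d}  = {a, c}ᶜ
  {a, b, c}  = {a, c} ∪ {b, c}
  (now 7)
Round 2. New:
  {d}  = {a, b, c}ᶜ
  {a, b, d}  = {a, d} ∪ {b, d}
  {a, c, d}  = {a, d} ∪ {a, c}
  {b, c, d}  = {b, c} ∪ {b, d}
  (now 11)
Round 3: +3 →
  {a}  = {b, c, d}ᶜ
  {b}  = {a, c, d}ᶜ
  {c}  = {a, b, d}ᶜ
  (now 14)
Round 4: +2 →
  {a, b}  = {b} ∪ {a}
  {c, d}  = {c} ∪ {d}
  (now 16)
Round 5: already closed under ᶜ and ∪.

|σ(𝒢)| = 16.  σ(𝒢) = { {}, {a}, {b}, {c}, {d}, {a, b}, {a, c}, {a, d}, {b, c}, {b, d}, {c, d}, {a, b, c}, {a, b, d}, {a, c, d}, {b, c, d}, Ω }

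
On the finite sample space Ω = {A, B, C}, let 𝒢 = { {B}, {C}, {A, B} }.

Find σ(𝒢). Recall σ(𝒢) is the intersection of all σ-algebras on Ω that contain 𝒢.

Start: 𝒢 ∪ {∅, Ω} = { {}, {B}, {C}, {A, B}, Ω }.
Round 1: +2 →
  {A, C}  = {B}ᶜ
  {B, C}  = {C} ∪ {B}
  |family| = 7
Round 2. New:
  {A}  = {B, C}ᶜ
  |family| = 8
Round 3: already closed under ᶜ and ∪.

Therefore σ(𝒢) = { {}, {A}, {B}, {C}, {A, B}, {A, C}, {B, C}, Ω } (|σ(𝒢)| = 8).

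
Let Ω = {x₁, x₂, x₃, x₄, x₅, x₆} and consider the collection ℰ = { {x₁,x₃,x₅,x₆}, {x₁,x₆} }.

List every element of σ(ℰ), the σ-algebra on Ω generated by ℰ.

Initial family (4 sets): { ∅, {x₁,x₆}, {x₁,x₃,x₅,x₆}, Ω }.
Step 1: +2 →
  {x₂,x₄}  = {x₁,x₃,x₅,x₆}ᶜ
  {x₂,x₃,x₄,x₅}  = {x₁,x₆}ᶜ
  [6 total]
Step 2: 1 new —
  {x₁,x₂,x₄,x₆}  = {x₁,x₆} ∪ {x₂,x₄}
  [7 total]
Step 3: 1 new —
  {x₃,x₅}  = {x₁,x₂,x₄,x₆}ᶜ
  [8 total]
Step 4: closed — nothing new.

Hence σ(ℰ) has 8 members: { ∅, {x₁,x₆}, {x₂,x₄}, {x₃,x₅}, {x₁,x₂,x₄,x₆}, {x₁,x₃,x₅,x₆}, {x₂,x₃,x₄,x₅}, Ω }.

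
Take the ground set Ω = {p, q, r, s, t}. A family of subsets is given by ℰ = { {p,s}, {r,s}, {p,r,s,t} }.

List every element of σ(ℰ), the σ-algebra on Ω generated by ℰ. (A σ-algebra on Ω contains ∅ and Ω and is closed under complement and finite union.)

Initial family (5 sets): { {}, {p,s}, {r,s}, {p,r,s,t}, Ω }.
Pass 1: +4 →
  {q}  = complement {p,r,s,t}
  {p,q,t}  = complement {r,s}
  {p,r,s}  = {r,s} ∪ {p,s}
  {q,r,t}  = complement {p,s}
  — 9 sets.
Pass 2 (7 new):
  {q,t}  = complement {p,r,s}
  {p,q,s}  = {q} ∪ {p,s}
  {q,r,s}  = {r,s} ∪ {q}
  {p,q,r,s}  = {q} ∪ {p,r,s}
  {p,q,r,t}  = {p,q,t} ∪ {q,r,t}
  {p,q,s,t}  = {p,q,t} ∪ {p,s}
  {q,r,s,t}  = {r,s} ∪ {q,r,t}
  — 16 sets.
Pass 3. New:
  {p}  = complement {q,r,s,t}
  {r}  = complement {p,q,s,t}
  {s}  = complement {p,q,r,t}
  {t}  = complement {p,q,r,s}
  {p,t}  = complement {q,r,s}
  {r,t}  = complement {p,q,s}
  — 22 sets.
Pass 4 adds 9:
  {p,q}  = {q} ∪ {p}
  {p,r}  = {r} ∪ {p}
  {q,r}  = {q} ∪ {r}
  {q,s}  = {q} ∪ {s}
  {s,t}  = {t} ∪ {s}
  {p,r,t}  = {r} ∪ {p,t}
  {p,s,t}  = {t} ∪ {p,s}
  {q,s,t}  = {q,t} ∪ {s}
  {r,s,t}  = {r,s} ∪ {t}
  — 31 sets.
Pass 5. New:
  {p,q,r}  = complement {s,t}
  — 32 sets.
Pass 6: already closed under ᶜ and ∪.

σ(ℰ) = { {}, {p}, {q}, {r}, {s}, {t}, {p,q}, {p,r}, {p,s}, {p,t}, {q,r}, {q,s}, {q,t}, {r,s}, {r,t}, {s,t}, {p,q,r}, {p,q,s}, {p,q,t}, {p,r,s}, {p,r,t}, {p,s,t}, {q,r,s}, {q,r,t}, {q,s,t}, {r,s,t}, {p,q,r,s}, {p,q,r,t}, {p,q,s,t}, {p,r,s,t}, {q,r,s,t}, Ω }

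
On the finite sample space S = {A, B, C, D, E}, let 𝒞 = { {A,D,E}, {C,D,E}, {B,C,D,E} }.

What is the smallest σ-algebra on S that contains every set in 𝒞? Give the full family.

Seed the family with 𝒞 together with ∅ and S: { ∅, {A,D,E}, {C,D,E}, {B,C,D,E}, S }.
Step 1: +4 →
  {A}  = S∖{B,C,D,E}
  {A,B}  = S∖{C,D,E}
  {B,C}  = S∖{A,D,E}
  {A,C,D,E}  = {A,D,E} ∪ {C,D,E}
  (now 9)
Step 2 adds 3:
  {B}  = S∖{A,C,D,E}
  {A,B,C}  = {A,B} ∪ {B,C}
  {A,B,D,E}  = {A,D,E} ∪ {A,B}
  (now 12)
Step 3 (2 new):
  {C}  = S∖{A,B,D,E}
  {D,E}  = S∖{A,B,C}
  (now 14)
Step 4 (2 new):
  {A,C}  = {C} ∪ {A}
  {B,D,E}  = {D,E} ∪ {B}
  (now 16)
Step 5: closed — nothing new.

Hence σ(𝒞) has 16 members: { ∅, {A}, {B}, {C}, {A,B}, {A,C}, {B,C}, {D,E}, {A,B,C}, {A,D,E}, {B,D,E}, {C,D,E}, {A,B,D,E}, {A,C,D,E}, {B,C,D,E}, S }.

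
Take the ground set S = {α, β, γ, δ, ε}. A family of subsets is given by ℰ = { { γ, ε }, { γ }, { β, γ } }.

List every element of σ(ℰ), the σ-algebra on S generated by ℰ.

Initial family (5 sets): { {  }, { γ }, { β, γ }, { γ, ε }, S }.
Pass 1: 4 new —
  { α, β, δ }  = S∖{ γ, ε }
  { α, δ, ε }  = S∖{ β, γ }
  { β, γ, ε }  = { β, γ } ∪ { γ, ε }
  { α, β, δ, ε }  = S∖{ γ }
  — 9 sets.
Pass 2: 3 new —
  { α, δ }  = S∖{ β, γ, ε }
  { α, β, γ, δ }  = { α, β, δ } ∪ { γ }
  { α, γ, δ, ε }  = { α, δ, ε } ∪ { γ }
  — 12 sets.
Pass 3: +3 →
  { β }  = S∖{ α, γ, δ, ε }
  { ε }  = S∖{ α, β, γ, δ }
  { α, γ, δ }  = { γ } ∪ { α, δ }
  — 15 sets.
Pass 4 adds 1:
  { β, ε }  = S∖{ α, γ, δ }
  — 16 sets.
Pass 5 adds nothing — fixpoint reached.

σ(ℰ) = { {  }, { β }, { γ }, { ε }, { α, δ }, { β, γ }, { β, ε }, { γ, ε }, { α, β, δ }, { α, γ, δ }, { α, δ, ε }, { β, γ, ε }, { α, β, γ, δ }, { α, β, δ, ε }, { α, γ, δ, ε }, S }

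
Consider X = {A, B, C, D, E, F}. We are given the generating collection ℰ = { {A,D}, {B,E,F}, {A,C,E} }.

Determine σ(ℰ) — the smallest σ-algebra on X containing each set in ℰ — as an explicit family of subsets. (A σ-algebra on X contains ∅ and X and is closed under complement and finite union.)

σ(ℰ) (32 sets): { ∅, {A}, {C}, {D}, {E}, {A,C}, {A,D}, {A,E}, {B,F}, {C,D}, {C,E}, {D,E}, {A,B,F}, {A,C,D}, {A,C,E}, {A,D,E}, {B,C,F}, {B,D,F}, {B,E,F}, {C,D,E}, {A,B,C,F}, {A,B,D,F}, {A,B,E,F}, {A,C,D,E}, {B,C,D,F}, {B,C,E,F}, {B,D,E,F}, {A,B,C,D,F}, {A,B,C,E,F}, {A,B,D,E,F}, {B,C,D,E,F}, X }

Trace:
Start: ℰ ∪ {∅, X} = { ∅, {A,D}, {A,C,E}, {B,E,F}, X }.
Step 1 (6 new):
  {A,C,D}  = X∖{B,E,F}
  {B,D,F}  = X∖{A,C,E}
  {A,C,D,E}  = {A,D} ∪ {A,C,E}
  {B,C,E,F}  = X∖{A,D}
  {A,B,C,E,F}  = {A,C,E} ∪ {B,E,F}
  {A,B,D,E,F}  = {A,D} ∪ {B,E,F}
  (now 11)
Step 2: +7 →
  {C}  = X∖{A,B,D,E,F}
  {D}  = X∖{A,B,C,E,F}
  {B,F}  = X∖{A,C,D,E}
  {A,B,D,F}  = {B,D,F} ∪ {A,D}
  {B,D,E,F}  = {B,D,F} ∪ {B,E,F}
  {A,B,C,D,F}  = {B,D,F} ∪ {A,C,D}
  {B,C,D,E,F}  = {B,D,F} ∪ {B,C,E,F}
  (now 18)
Step 3 (7 new):
  {A}  = X∖{B,C,D,E,F}
  {E}  = X∖{A,B,C,D,F}
  {A,C}  = X∖{B,D,E,F}
  {C,D}  = {C} ∪ {D}
  {C,E}  = X∖{A,B,D,F}
  {B,C,F}  = {C} ∪ {B,F}
  {B,C,D,F}  = {B,D,F} ∪ {C}
  (now 25)
Step 4 adds 7:
  {A,E}  = X∖{B,C,D,F}
  {D,E}  = {E} ∪ {D}
  {A,B,F}  = {A} ∪ {B,F}
  {A,D,E}  = X∖{B,C,F}
  {C,D,E}  = {C,D} ∪ {E}
  {A,B,C,F}  = {A} ∪ {B,C,F}
  {A,B,E,F}  = X∖{C,D}
  (now 32)
Step 5: already closed under ᶜ and ∪.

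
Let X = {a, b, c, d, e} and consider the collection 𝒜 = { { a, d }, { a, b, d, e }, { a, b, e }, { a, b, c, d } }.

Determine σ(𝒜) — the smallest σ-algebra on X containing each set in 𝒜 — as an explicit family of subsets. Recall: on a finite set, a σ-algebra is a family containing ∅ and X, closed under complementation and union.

Initial family (6 sets): { {}, { a, d }, { a, b, e }, { a, b, c, d }, { a, b, d, e }, X }.
Round 1 (4 new):
  { c }  = X∖{ a, b, d, e }
  { e }  = X∖{ a, b, c, d }
  { c, d }  = X∖{ a, b, e }
  { b, c, e }  = X∖{ a, d }
  — 10 sets.
Round 2 (6 new):
  { c, e }  = { e } ∪ { c }
  { a, c, d }  = { c, d } ∪ { a, d }
  { a, d, e }  = { e } ∪ { a, d }
  { c, d, e }  = { c, d } ∪ { e }
  { a, b, c, e }  = { c } ∪ { a, b, e }
  { b, c, d, e }  = { c, d } ∪ { b, c, e }
  — 16 sets.
Round 3 (7 new):
  { a }  = X∖{ b, c, d, e }
  { d }  = X∖{ a, b, c, e }
  { a, b }  = X∖{ c, d, e }
  { b, c }  = X∖{ a, d, e }
  { b, e }  = X∖{ a, c, d }
  { a, b, d }  = X∖{ c, e }
  { a, c, d, e }  = { a, d, e } ∪ { c }
  — 23 sets.
Round 4: 8 new —
  { b }  = X∖{ a, c, d, e }
  { a, c }  = { c } ∪ { a }
  { a, e }  = { e } ∪ { a }
  { d, e }  = { e } ∪ { d }
  { a, b, c }  = { a, b } ∪ { c }
  { a, c, e }  = { c, e } ∪ { a }
  { b, c, d }  = { c, d } ∪ { b, c }
  { b, d, e }  = { b, e } ∪ { d }
  — 31 sets.
Round 5: 1 new —
  { b, d }  = X∖{ a, c, e }
  — 32 sets.
Round 6: no new sets; the family is a σ-algebra.

|σ(𝒜)| = 32.  σ(𝒜) = { {}, { a }, { b }, { c }, { d }, { e }, { a, b }, { a, c }, { a, d }, { a, e }, { b, c }, { b, d }, { b, e }, { c, d }, { c, e }, { d, e }, { a, b, c }, { a, b, d }, { a, b, e }, { a, c, d }, { a, c, e }, { a, d, e }, { b, c, d }, { b, c, e }, { b, d, e }, { c, d, e }, { a, b, c, d }, { a, b, c, e }, { a, b, d, e }, { a, c, d, e }, { b, c, d, e }, X }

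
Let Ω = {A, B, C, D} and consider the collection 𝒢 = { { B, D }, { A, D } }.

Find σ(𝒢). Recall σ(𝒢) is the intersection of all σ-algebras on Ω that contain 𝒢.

σ(𝒢) = { {  }, { A }, { B }, { C }, { D }, { A, B }, { A, C }, { A, D }, { B, C }, { B, D }, { C, D }, { A, B, C }, { A, B, D }, { A, C, D }, { B, C, D }, Ω }

Working:
Seed the family with 𝒢 together with ∅ and Ω: { {  }, { A, D }, { B, D }, Ω }.
Round 1. New:
  { A, C }  = Ω∖{ B, D }
  { B, C }  = Ω∖{ A, D }
  { A, B, D }  = { B, D } ∪ { A, D }
  — 7 sets.
Round 2: 4 new —
  { C }  = Ω∖{ A, B, D }
  { A, B, C }  = { B, C } ∪ { A, C }
  { A, C, D }  = { A, D } ∪ { A, C }
  { B, C, D }  = { B, C } ∪ { B, D }
  — 11 sets.
Round 3 adds 3:
  { A }  = Ω∖{ B, C, D }
  { B }  = Ω∖{ A, C, D }
  { D }  = Ω∖{ A, B, C }
  — 14 sets.
Round 4: +2 →
  { A, B }  = { B } ∪ { A }
  { C, D }  = { C } ∪ { D }
  — 16 sets.
After Round 5 the family is unchanged; done.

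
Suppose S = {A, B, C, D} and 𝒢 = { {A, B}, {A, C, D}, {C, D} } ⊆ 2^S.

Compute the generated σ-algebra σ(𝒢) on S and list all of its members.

Start: 𝒢 ∪ {∅, S} = { {}, {A, B}, {C, D}, {A, C, D}, S }.
Iteration 1 (1 new):
  {B}  = complement {A, C, D}
  — 6 sets.
Iteration 2: 1 new —
  {B, C, D}  = {B} ∪ {C, D}
  — 7 sets.
Iteration 3: 1 new —
  {A}  = complement {B, C, D}
  — 8 sets.
Iteration 4: already closed under ᶜ and ∪.

Therefore σ(𝒢) = { {}, {A}, {B}, {A, B}, {C, D}, {A, C, D}, {B, C, D}, S } (|σ(𝒢)| = 8).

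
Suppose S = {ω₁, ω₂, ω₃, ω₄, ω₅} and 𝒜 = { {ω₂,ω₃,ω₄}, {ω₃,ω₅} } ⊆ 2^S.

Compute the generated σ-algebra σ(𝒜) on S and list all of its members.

σ(𝒜) (16 sets): { {}, {ω₁}, {ω₃}, {ω₅}, {ω₁,ω₃}, {ω₁,ω₅}, {ω₂,ω₄}, {ω₃,ω₅}, {ω₁,ω₂,ω₄}, {ω₁,ω₃,ω₅}, {ω₂,ω₃,ω₄}, {ω₂,ω₄,ω₅}, {ω₁,ω₂,ω₃,ω₄}, {ω₁,ω₂,ω₄,ω₅}, {ω₂,ω₃,ω₄,ω₅}, S }

Working:
Start: 𝒜 ∪ {∅, S} = { {}, {ω₃,ω₅}, {ω₂,ω₃,ω₄}, S }.
Step 1. New:
  {ω₁,ω₅}  = {ω₂,ω₃,ω₄}ᶜ
  {ω₁,ω₂,ω₄}  = {ω₃,ω₅}ᶜ
  {ω₂,ω₃,ω₄,ω₅}  = {ω₃,ω₅} ∪ {ω₂,ω₃,ω₄}
  [7 total]
Step 2 adds 4:
  {ω₁}  = {ω₂,ω₃,ω₄,ω₅}ᶜ
  {ω₁,ω₃,ω₅}  = {ω₁,ω₅} ∪ {ω₃,ω₅}
  {ω₁,ω₂,ω₃,ω₄}  = {ω₂,ω₃,ω₄} ∪ {ω₁,ω₂,ω₄}
  {ω₁,ω₂,ω₄,ω₅}  = {ω₁,ω₅} ∪ {ω₁,ω₂,ω₄}
  [11 total]
Step 3 adds 3:
  {ω₃}  = {ω₁,ω₂,ω₄,ω₅}ᶜ
  {ω₅}  = {ω₁,ω₂,ω₃,ω₄}ᶜ
  {ω₂,ω₄}  = {ω₁,ω₃,ω₅}ᶜ
  [14 total]
Step 4 (2 new):
  {ω₁,ω₃}  = {ω₃} ∪ {ω₁}
  {ω₂,ω₄,ω₅}  = {ω₂,ω₄} ∪ {ω₅}
  [16 total]
After Step 5 the family is unchanged; done.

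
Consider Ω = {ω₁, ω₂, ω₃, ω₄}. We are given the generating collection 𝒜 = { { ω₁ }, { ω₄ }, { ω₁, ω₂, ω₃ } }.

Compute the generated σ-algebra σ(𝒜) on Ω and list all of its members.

Start: 𝒜 ∪ {∅, Ω} = { {  }, { ω₁ }, { ω₄ }, { ω₁, ω₂, ω₃ }, Ω }.
Pass 1: +2 →
  { ω₁, ω₄ }  = { ω₄ } ∪ { ω₁ }
  { ω₂, ω₃, ω₄ }  = ᶜ of { ω₁ }
Pass 2 adds 1:
  { ω₂, ω₃ }  = ᶜ of { ω₁, ω₄ }
Pass 3: already closed under ᶜ and ∪.

|σ(𝒜)| = 8.  σ(𝒜) = { {  }, { ω₁ }, { ω₄ }, { ω₁, ω₄ }, { ω₂, ω₃ }, { ω₁, ω₂, ω₃ }, { ω₂, ω₃, ω₄ }, Ω }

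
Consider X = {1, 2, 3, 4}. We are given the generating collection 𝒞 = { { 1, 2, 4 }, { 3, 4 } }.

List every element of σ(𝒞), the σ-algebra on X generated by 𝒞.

Take S₀ = 𝒞 ∪ {∅, X} = { {}, { 3, 4 }, { 1, 2, 4 }, X }.
Step 1 (2 new):
  { 3 }  = X∖{ 1, 2, 4 }
  { 1, 2 }  = X∖{ 3, 4 }
  [6 total]
Step 2: 1 new —
  { 1, 2, 3 }  = { 3 } ∪ { 1, 2 }
  [7 total]
Step 3: 1 new —
  { 4 }  = X∖{ 1, 2, 3 }
  [8 total]
After Step 4 the family is unchanged; done.

σ(𝒞) = { {}, { 3 }, { 4 }, { 1, 2 }, { 3, 4 }, { 1, 2, 3 }, { 1, 2, 4 }, X }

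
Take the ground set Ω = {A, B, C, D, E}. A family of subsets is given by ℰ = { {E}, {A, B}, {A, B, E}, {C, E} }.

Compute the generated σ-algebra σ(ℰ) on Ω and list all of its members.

Start: ℰ ∪ {∅, Ω} = { {}, {E}, {A, B}, {C, E}, {A, B, E}, Ω }.
Iteration 1: 5 new —
  {C, D}  = {A, B, E}ᶜ
  {A, B, D}  = {C, E}ᶜ
  {C, D, E}  = {A, B}ᶜ
  {A, B, C, D}  = {E}ᶜ
  {A, B, C, E}  = {A, B, E} ∪ {C, E}
  — 11 sets.
Iteration 2 adds 2:
  {D}  = {A, B, C, E}ᶜ
  {A, B, D, E}  = {A, B, D} ∪ {E}
  — 13 sets.
Iteration 3: 2 new —
  {C}  = {A, B, D, E}ᶜ
  {D, E}  = {D} ∪ {E}
  — 15 sets.
Iteration 4. New:
  {A, B, C}  = {D, E}ᶜ
  — 16 sets.
Iteration 5 adds nothing — fixpoint reached.

Hence σ(ℰ) has 16 members: { {}, {C}, {D}, {E}, {A, B}, {C, D}, {C, E}, {D, E}, {A, B, C}, {A, B, D}, {A, B, E}, {C, D, E}, {A, B, C, D}, {A, B, C, E}, {A, B, D, E}, Ω }.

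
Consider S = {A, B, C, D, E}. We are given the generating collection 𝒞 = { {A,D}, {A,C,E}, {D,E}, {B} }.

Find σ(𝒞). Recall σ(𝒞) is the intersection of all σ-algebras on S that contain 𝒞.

Start: 𝒞 ∪ {∅, S} = { {}, {B}, {A,D}, {D,E}, {A,C,E}, S }.
Round 1 (8 new):
  {B,D}  = ᶜ of {A,C,E}
  {A,B,C}  = ᶜ of {D,E}
  {A,B,D}  = {A,D} ∪ {B}
  {A,D,E}  = {D,E} ∪ {A,D}
  {B,C,E}  = ᶜ of {A,D}
  {B,D,E}  = {D,E} ∪ {B}
  {A,B,C,E}  = {A,C,E} ∪ {B}
  {A,C,D,E}  = ᶜ of {B}
  (now 14)
Round 2. New:
  {D}  = ᶜ of {A,B,C,E}
  {A,C}  = ᶜ of {B,D,E}
  {B,C}  = ᶜ of {A,D,E}
  {C,E}  = ᶜ of {A,B,D}
  {A,B,C,D}  = {A,B,C} ∪ {A,B,D}
  {A,B,D,E}  = {A,D,E} ∪ {B}
  {B,C,D,E}  = {D,E} ∪ {B,C,E}
  (now 21)
Round 3: 6 new —
  {A}  = ᶜ of {B,C,D,E}
  {C}  = ᶜ of {A,B,D,E}
  {E}  = ᶜ of {A,B,C,D}
  {A,C,D}  = {A,D} ∪ {A,C}
  {B,C,D}  = {B,D} ∪ {B,C}
  {C,D,E}  = {D,E} ∪ {C,E}
  (now 27)
Round 4 (4 new):
  {A,B}  = ᶜ of {C,D,E}
  {A,E}  = ᶜ of {B,C,D}
  {B,E}  = ᶜ of {A,C,D}
  {C,D}  = {C} ∪ {D}
  (now 31)
Round 5 adds 1:
  {A,B,E}  = ᶜ of {C,D}
  (now 32)
Round 6 adds nothing — fixpoint reached.

|σ(𝒞)| = 32.  σ(𝒞) = { {}, {A}, {B}, {C}, {D}, {E}, {A,B}, {A,C}, {A,D}, {A,E}, {B,C}, {B,D}, {B,E}, {C,D}, {C,E}, {D,E}, {A,B,C}, {A,B,D}, {A,B,E}, {A,C,D}, {A,C,E}, {A,D,E}, {B,C,D}, {B,C,E}, {B,D,E}, {C,D,E}, {A,B,C,D}, {A,B,C,E}, {A,B,D,E}, {A,C,D,E}, {B,C,D,E}, S }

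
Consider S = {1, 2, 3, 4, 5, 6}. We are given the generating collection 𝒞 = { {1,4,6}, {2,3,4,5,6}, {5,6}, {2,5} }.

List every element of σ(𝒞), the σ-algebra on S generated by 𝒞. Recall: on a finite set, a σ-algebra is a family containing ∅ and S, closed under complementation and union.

Begin from { {}, {2,5}, {5,6}, {1,4,6}, {2,3,4,5,6}, S } (that is, 𝒞 plus ∅ and S).
Step 1: 7 new —
  {1}  = {2,3,4,5,6}ᶜ
  {2,3,5}  = {1,4,6}ᶜ
  {2,5,6}  = {2,5} ∪ {5,6}
  {1,2,3,4}  = {5,6}ᶜ
  {1,3,4,6}  = {2,5}ᶜ
  {1,4,5,6}  = {5,6} ∪ {1,4,6}
  {1,2,4,5,6}  = {2,5} ∪ {1,4,6}
  [13 total]
Step 2 adds 11:
  {3}  = {1,2,4,5,6}ᶜ
  {2,3}  = {1,4,5,6}ᶜ
  {1,2,5}  = {2,5} ∪ {1}
  {1,3,4}  = {2,5,6}ᶜ
  {1,5,6}  = {5,6} ∪ {1}
  {1,2,3,5}  = {2,3,5} ∪ {1}
  {1,2,5,6}  = {2,5,6} ∪ {1}
  {2,3,5,6}  = {5,6} ∪ {2,3,5}
  {1,2,3,4,5}  = {2,5} ∪ {1,2,3,4}
  {1,2,3,4,6}  = {1,4,6} ∪ {1,2,3,4}
  {1,3,4,5,6}  = {5,6} ∪ {1,3,4,6}
  [24 total]
Step 3 (13 new):
  {2}  = {1,3,4,5,6}ᶜ
  {5}  = {1,2,3,4,6}ᶜ
  {6}  = {1,2,3,4,5}ᶜ
  {1,3}  = {3} ∪ {1}
  {1,4}  = {2,3,5,6}ᶜ
  {3,4}  = {1,2,5,6}ᶜ
  {4,6}  = {1,2,3,5}ᶜ
  {1,2,3}  = {2,3} ∪ {1}
  {2,3,4}  = {1,5,6}ᶜ
  {3,4,6}  = {1,2,5}ᶜ
  {3,5,6}  = {5,6} ∪ {3}
  {1,3,5,6}  = {1,5,6} ∪ {3}
  {1,2,3,5,6}  = {5,6} ∪ {1,2,3,5}
  [37 total]
Step 4 adds 24:
  {4}  = {1,2,3,5,6}ᶜ
  {1,2}  = {2} ∪ {1}
  {1,5}  = {5} ∪ {1}
  {1,6}  = {6} ∪ {1}
  {2,4}  = {1,3,5,6}ᶜ
  {2,6}  = {2} ∪ {6}
  {3,5}  = {5} ∪ {3}
  {3,6}  = {6} ∪ {3}
  {1,2,4}  = {3,5,6}ᶜ
  {1,3,5}  = {5} ∪ {1,3}
  {1,3,6}  = {6} ∪ {1,3}
  {1,4,5}  = {5} ∪ {1,4}
  {2,3,6}  = {6} ∪ {2,3}
  {2,4,6}  = {2} ∪ {4,6}
  {3,4,5}  = {3,4} ∪ {5}
  {4,5,6}  = {1,2,3}ᶜ
  {1,2,3,6}  = {1,2,3} ∪ {6}
  {1,2,4,5}  = {2,5} ∪ {1,4}
  {1,2,4,6}  = {2} ∪ {1,4,6}
  {1,3,4,5}  = {5} ∪ {1,3,4}
  {2,3,4,5}  = {2,5} ∪ {3,4}
  {2,3,4,6}  = {2,3,4} ∪ {6}
  {2,4,5,6}  = {1,3}ᶜ
  {3,4,5,6}  = {3,4} ∪ {5,6}
  [61 total]
Step 5: +3 →
  {4,5}  = {1,2,3,6}ᶜ
  {1,2,6}  = {3,4,5}ᶜ
  {2,4,5}  = {1,3,6}ᶜ
  [64 total]
Step 6 adds nothing — fixpoint reached.

Therefore σ(𝒞) = { {}, {1}, {2}, {3}, {4}, {5}, {6}, {1,2}, {1,3}, {1,4}, {1,5}, {1,6}, {2,3}, {2,4}, {2,5}, {2,6}, {3,4}, {3,5}, {3,6}, {4,5}, {4,6}, {5,6}, {1,2,3}, {1,2,4}, {1,2,5}, {1,2,6}, {1,3,4}, {1,3,5}, {1,3,6}, {1,4,5}, {1,4,6}, {1,5,6}, {2,3,4}, {2,3,5}, {2,3,6}, {2,4,5}, {2,4,6}, {2,5,6}, {3,4,5}, {3,4,6}, {3,5,6}, {4,5,6}, {1,2,3,4}, {1,2,3,5}, {1,2,3,6}, {1,2,4,5}, {1,2,4,6}, {1,2,5,6}, {1,3,4,5}, {1,3,4,6}, {1,3,5,6}, {1,4,5,6}, {2,3,4,5}, {2,3,4,6}, {2,3,5,6}, {2,4,5,6}, {3,4,5,6}, {1,2,3,4,5}, {1,2,3,4,6}, {1,2,3,5,6}, {1,2,4,5,6}, {1,3,4,5,6}, {2,3,4,5,6}, S } (|σ(𝒞)| = 64).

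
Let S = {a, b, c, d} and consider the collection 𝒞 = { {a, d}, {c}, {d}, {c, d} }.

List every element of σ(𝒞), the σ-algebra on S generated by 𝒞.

σ(𝒞) (16 sets): { {}, {a}, {b}, {c}, {d}, {a, b}, {a, c}, {a, d}, {b, c}, {b, d}, {c, d}, {a, b, c}, {a, b, d}, {a, c, d}, {b, c, d}, S }

Working:
Begin from { {}, {c}, {d}, {a, d}, {c, d}, S } (that is, 𝒞 plus ∅ and S).
Step 1 (5 new):
  {a, b}  = {c, d}ᶜ
  {b, c}  = {a, d}ᶜ
  {a, b, c}  = {d}ᶜ
  {a, b, d}  = {c}ᶜ
  {a, c, d}  = {c} ∪ {a, d}
Step 2 (2 new):
  {b}  = {a, c, d}ᶜ
  {b, c, d}  = {c, d} ∪ {b, c}
Step 3: 2 new —
  {a}  = {b, c, d}ᶜ
  {b, d}  = {d} ∪ {b}
Step 4: +1 →
  {a, c}  = {b, d}ᶜ
Step 5: already closed under ᶜ and ∪.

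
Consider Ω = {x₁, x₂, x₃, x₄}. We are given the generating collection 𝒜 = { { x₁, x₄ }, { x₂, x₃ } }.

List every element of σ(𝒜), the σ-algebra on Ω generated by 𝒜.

Take S₀ = 𝒜 ∪ {∅, Ω} = { {}, { x₁, x₄ }, { x₂, x₃ }, Ω }.
After Pass 1 the family is unchanged; done.

Hence σ(𝒜) has 4 members: { {}, { x₁, x₄ }, { x₂, x₃ }, Ω }.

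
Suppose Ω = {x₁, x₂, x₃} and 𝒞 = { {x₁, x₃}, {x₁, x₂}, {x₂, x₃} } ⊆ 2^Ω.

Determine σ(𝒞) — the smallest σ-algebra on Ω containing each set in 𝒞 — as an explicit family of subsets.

Take S₀ = 𝒞 ∪ {∅, Ω} = { {}, {x₁, x₂}, {x₁, x₃}, {x₂, x₃}, Ω }.
Round 1: +3 →
  {x₁}  = {x₂, x₃}ᶜ
  {x₂}  = {x₁, x₃}ᶜ
  {x₃}  = {x₁, x₂}ᶜ
  — 8 sets.
Round 2: no new sets; the family is a σ-algebra.

Hence σ(𝒞) has 8 members: { {}, {x₁}, {x₂}, {x₃}, {x₁, x₂}, {x₁, x₃}, {x₂, x₃}, Ω }.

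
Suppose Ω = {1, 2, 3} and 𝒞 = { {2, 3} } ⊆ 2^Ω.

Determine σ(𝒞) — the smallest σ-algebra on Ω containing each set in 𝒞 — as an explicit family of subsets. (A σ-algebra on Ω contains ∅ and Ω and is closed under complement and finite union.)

σ(𝒞) (4 sets): { ∅, {1}, {2, 3}, Ω }

Derivation:
Start: 𝒞 ∪ {∅, Ω} = { ∅, {2, 3}, Ω }.
Step 1 (1 new):
  {1}  = {2, 3}ᶜ
  |family| = 4
Step 2: already closed under ᶜ and ∪.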